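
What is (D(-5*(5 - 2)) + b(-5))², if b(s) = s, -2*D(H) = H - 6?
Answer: 121/4 ≈ 30.250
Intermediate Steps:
D(H) = 3 - H/2 (D(H) = -(H - 6)/2 = -(-6 + H)/2 = 3 - H/2)
(D(-5*(5 - 2)) + b(-5))² = ((3 - (-5)*(5 - 2)/2) - 5)² = ((3 - (-5)*3/2) - 5)² = ((3 - ½*(-15)) - 5)² = ((3 + 15/2) - 5)² = (21/2 - 5)² = (11/2)² = 121/4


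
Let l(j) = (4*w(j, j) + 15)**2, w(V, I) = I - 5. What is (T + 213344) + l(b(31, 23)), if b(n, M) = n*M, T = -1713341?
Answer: 6605412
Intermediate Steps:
b(n, M) = M*n
w(V, I) = -5 + I
l(j) = (-5 + 4*j)**2 (l(j) = (4*(-5 + j) + 15)**2 = ((-20 + 4*j) + 15)**2 = (-5 + 4*j)**2)
(T + 213344) + l(b(31, 23)) = (-1713341 + 213344) + (-5 + 4*(23*31))**2 = -1499997 + (-5 + 4*713)**2 = -1499997 + (-5 + 2852)**2 = -1499997 + 2847**2 = -1499997 + 8105409 = 6605412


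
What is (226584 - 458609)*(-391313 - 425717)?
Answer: 189571385750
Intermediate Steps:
(226584 - 458609)*(-391313 - 425717) = -232025*(-817030) = 189571385750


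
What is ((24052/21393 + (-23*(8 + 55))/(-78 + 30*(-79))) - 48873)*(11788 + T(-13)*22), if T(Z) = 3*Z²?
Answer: -3262087623980561/2909448 ≈ -1.1212e+9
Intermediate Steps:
((24052/21393 + (-23*(8 + 55))/(-78 + 30*(-79))) - 48873)*(11788 + T(-13)*22) = ((24052/21393 + (-23*(8 + 55))/(-78 + 30*(-79))) - 48873)*(11788 + (3*(-13)²)*22) = ((24052*(1/21393) + (-23*63)/(-78 - 2370)) - 48873)*(11788 + (3*169)*22) = ((24052/21393 - 1449/(-2448)) - 48873)*(11788 + 507*22) = ((24052/21393 - 1449*(-1/2448)) - 48873)*(11788 + 11154) = ((24052/21393 + 161/272) - 48873)*22942 = (9986417/5818896 - 48873)*22942 = -284376917791/5818896*22942 = -3262087623980561/2909448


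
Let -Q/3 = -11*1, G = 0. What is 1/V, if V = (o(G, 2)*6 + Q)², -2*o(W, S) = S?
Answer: 1/729 ≈ 0.0013717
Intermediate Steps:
o(W, S) = -S/2
Q = 33 (Q = -(-33) = -3*(-11) = 33)
V = 729 (V = (-½*2*6 + 33)² = (-1*6 + 33)² = (-6 + 33)² = 27² = 729)
1/V = 1/729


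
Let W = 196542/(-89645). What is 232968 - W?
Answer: 20884612902/89645 ≈ 2.3297e+5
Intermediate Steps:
W = -196542/89645 (W = 196542*(-1/89645) = -196542/89645 ≈ -2.1924)
232968 - W = 232968 - 1*(-196542/89645) = 232968 + 196542/89645 = 20884612902/89645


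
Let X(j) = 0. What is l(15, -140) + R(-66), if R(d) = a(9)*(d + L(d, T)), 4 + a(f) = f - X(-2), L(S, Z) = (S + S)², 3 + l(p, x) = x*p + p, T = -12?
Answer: 84702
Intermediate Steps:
l(p, x) = -3 + p + p*x (l(p, x) = -3 + (x*p + p) = -3 + (p*x + p) = -3 + (p + p*x) = -3 + p + p*x)
L(S, Z) = 4*S² (L(S, Z) = (2*S)² = 4*S²)
a(f) = -4 + f (a(f) = -4 + (f - 1*0) = -4 + (f + 0) = -4 + f)
R(d) = 5*d + 20*d² (R(d) = (-4 + 9)*(d + 4*d²) = 5*(d + 4*d²) = 5*d + 20*d²)
l(15, -140) + R(-66) = (-3 + 15 + 15*(-140)) + 5*(-66)*(1 + 4*(-66)) = (-3 + 15 - 2100) + 5*(-66)*(1 - 264) = -2088 + 5*(-66)*(-263) = -2088 + 86790 = 84702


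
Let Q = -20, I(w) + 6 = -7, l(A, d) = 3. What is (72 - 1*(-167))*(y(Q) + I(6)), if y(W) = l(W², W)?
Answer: -2390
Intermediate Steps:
I(w) = -13 (I(w) = -6 - 7 = -13)
y(W) = 3
(72 - 1*(-167))*(y(Q) + I(6)) = (72 - 1*(-167))*(3 - 13) = (72 + 167)*(-10) = 239*(-10) = -2390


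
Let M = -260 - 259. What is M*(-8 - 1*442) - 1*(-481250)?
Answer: 714800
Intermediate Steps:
M = -519
M*(-8 - 1*442) - 1*(-481250) = -519*(-8 - 1*442) - 1*(-481250) = -519*(-8 - 442) + 481250 = -519*(-450) + 481250 = 233550 + 481250 = 714800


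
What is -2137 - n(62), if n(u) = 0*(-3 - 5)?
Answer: -2137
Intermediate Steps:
n(u) = 0 (n(u) = 0*(-8) = 0)
-2137 - n(62) = -2137 - 1*0 = -2137 + 0 = -2137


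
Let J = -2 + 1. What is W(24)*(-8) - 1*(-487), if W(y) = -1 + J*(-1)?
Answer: 487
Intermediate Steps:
J = -1
W(y) = 0 (W(y) = -1 - 1*(-1) = -1 + 1 = 0)
W(24)*(-8) - 1*(-487) = 0*(-8) - 1*(-487) = 0 + 487 = 487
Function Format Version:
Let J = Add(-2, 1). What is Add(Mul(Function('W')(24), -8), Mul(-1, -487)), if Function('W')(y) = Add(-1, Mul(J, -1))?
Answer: 487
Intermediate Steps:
J = -1
Function('W')(y) = 0 (Function('W')(y) = Add(-1, Mul(-1, -1)) = Add(-1, 1) = 0)
Add(Mul(Function('W')(24), -8), Mul(-1, -487)) = Add(Mul(0, -8), Mul(-1, -487)) = Add(0, 487) = 487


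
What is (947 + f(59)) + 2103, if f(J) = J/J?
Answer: 3051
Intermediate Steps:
f(J) = 1
(947 + f(59)) + 2103 = (947 + 1) + 2103 = 948 + 2103 = 3051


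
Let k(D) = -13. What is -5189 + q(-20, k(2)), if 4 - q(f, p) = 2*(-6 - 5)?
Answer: -5163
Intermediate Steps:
q(f, p) = 26 (q(f, p) = 4 - 2*(-6 - 5) = 4 - 2*(-11) = 4 - 1*(-22) = 4 + 22 = 26)
-5189 + q(-20, k(2)) = -5189 + 26 = -5163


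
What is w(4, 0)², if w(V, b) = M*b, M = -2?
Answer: 0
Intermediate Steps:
w(V, b) = -2*b
w(4, 0)² = (-2*0)² = 0² = 0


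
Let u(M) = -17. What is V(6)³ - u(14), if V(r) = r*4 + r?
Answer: 27017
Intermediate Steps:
V(r) = 5*r (V(r) = 4*r + r = 5*r)
V(6)³ - u(14) = (5*6)³ - 1*(-17) = 30³ + 17 = 27000 + 17 = 27017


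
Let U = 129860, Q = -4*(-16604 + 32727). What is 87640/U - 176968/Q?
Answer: 357914292/104686639 ≈ 3.4189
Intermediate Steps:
Q = -64492 (Q = -4*16123 = -64492)
87640/U - 176968/Q = 87640/129860 - 176968/(-64492) = 87640*(1/129860) - 176968*(-1/64492) = 4382/6493 + 44242/16123 = 357914292/104686639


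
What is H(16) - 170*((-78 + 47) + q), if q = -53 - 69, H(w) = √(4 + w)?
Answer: 26010 + 2*√5 ≈ 26014.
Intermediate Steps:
q = -122
H(16) - 170*((-78 + 47) + q) = √(4 + 16) - 170*((-78 + 47) - 122) = √20 - 170*(-31 - 122) = 2*√5 - 170*(-153) = 2*√5 + 26010 = 26010 + 2*√5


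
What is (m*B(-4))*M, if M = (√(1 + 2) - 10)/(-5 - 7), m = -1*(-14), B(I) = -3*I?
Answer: 140 - 14*√3 ≈ 115.75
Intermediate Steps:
m = 14
M = ⅚ - √3/12 (M = (√3 - 10)/(-12) = (-10 + √3)*(-1/12) = ⅚ - √3/12 ≈ 0.68900)
(m*B(-4))*M = (14*(-3*(-4)))*(⅚ - √3/12) = (14*12)*(⅚ - √3/12) = 168*(⅚ - √3/12) = 140 - 14*√3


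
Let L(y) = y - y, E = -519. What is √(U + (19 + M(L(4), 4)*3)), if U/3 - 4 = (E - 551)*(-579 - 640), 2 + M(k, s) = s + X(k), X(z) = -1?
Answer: 8*√61141 ≈ 1978.1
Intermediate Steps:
L(y) = 0
M(k, s) = -3 + s (M(k, s) = -2 + (s - 1) = -2 + (-1 + s) = -3 + s)
U = 3913002 (U = 12 + 3*((-519 - 551)*(-579 - 640)) = 12 + 3*(-1070*(-1219)) = 12 + 3*1304330 = 12 + 3912990 = 3913002)
√(U + (19 + M(L(4), 4)*3)) = √(3913002 + (19 + (-3 + 4)*3)) = √(3913002 + (19 + 1*3)) = √(3913002 + (19 + 3)) = √(3913002 + 22) = √3913024 = 8*√61141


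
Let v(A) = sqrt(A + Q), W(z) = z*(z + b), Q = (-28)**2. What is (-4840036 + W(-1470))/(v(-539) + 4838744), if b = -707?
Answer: -7934794993424/23413443497291 + 11478922*sqrt(5)/23413443497291 ≈ -0.33890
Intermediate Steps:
Q = 784
W(z) = z*(-707 + z) (W(z) = z*(z - 707) = z*(-707 + z))
v(A) = sqrt(784 + A) (v(A) = sqrt(A + 784) = sqrt(784 + A))
(-4840036 + W(-1470))/(v(-539) + 4838744) = (-4840036 - 1470*(-707 - 1470))/(sqrt(784 - 539) + 4838744) = (-4840036 - 1470*(-2177))/(sqrt(245) + 4838744) = (-4840036 + 3200190)/(7*sqrt(5) + 4838744) = -1639846/(4838744 + 7*sqrt(5))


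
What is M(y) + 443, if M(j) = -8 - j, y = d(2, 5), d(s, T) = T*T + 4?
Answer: 406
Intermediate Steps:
d(s, T) = 4 + T² (d(s, T) = T² + 4 = 4 + T²)
y = 29 (y = 4 + 5² = 4 + 25 = 29)
M(y) + 443 = (-8 - 1*29) + 443 = (-8 - 29) + 443 = -37 + 443 = 406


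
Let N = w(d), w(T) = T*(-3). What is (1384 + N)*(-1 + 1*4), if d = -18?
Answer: 4314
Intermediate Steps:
w(T) = -3*T
N = 54 (N = -3*(-18) = 54)
(1384 + N)*(-1 + 1*4) = (1384 + 54)*(-1 + 1*4) = 1438*(-1 + 4) = 1438*3 = 4314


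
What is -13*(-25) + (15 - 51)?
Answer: 289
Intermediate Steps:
-13*(-25) + (15 - 51) = 325 - 36 = 289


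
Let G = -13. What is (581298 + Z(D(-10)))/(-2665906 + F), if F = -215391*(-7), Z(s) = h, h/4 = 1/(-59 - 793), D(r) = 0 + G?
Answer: -123816473/246689997 ≈ -0.50191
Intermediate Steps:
D(r) = -13 (D(r) = 0 - 13 = -13)
h = -1/213 (h = 4/(-59 - 793) = 4/(-852) = 4*(-1/852) = -1/213 ≈ -0.0046948)
Z(s) = -1/213
F = 1507737
(581298 + Z(D(-10)))/(-2665906 + F) = (581298 - 1/213)/(-2665906 + 1507737) = (123816473/213)/(-1158169) = (123816473/213)*(-1/1158169) = -123816473/246689997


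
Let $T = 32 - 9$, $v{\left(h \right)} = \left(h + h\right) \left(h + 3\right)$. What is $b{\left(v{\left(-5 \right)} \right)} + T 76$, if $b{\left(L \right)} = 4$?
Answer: $1752$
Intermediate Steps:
$v{\left(h \right)} = 2 h \left(3 + h\right)$
$T = 23$
$b{\left(v{\left(-5 \right)} \right)} + T 76 = 4 + 23 \cdot 76 = 4 + 1748 = 1752$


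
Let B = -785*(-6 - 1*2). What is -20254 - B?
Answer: -26534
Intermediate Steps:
B = 6280 (B = -785*(-6 - 2) = -785*(-8) = 6280)
-20254 - B = -20254 - 1*6280 = -20254 - 6280 = -26534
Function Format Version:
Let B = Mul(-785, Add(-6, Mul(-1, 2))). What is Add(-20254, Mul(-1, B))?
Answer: -26534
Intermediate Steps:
B = 6280 (B = Mul(-785, Add(-6, -2)) = Mul(-785, -8) = 6280)
Add(-20254, Mul(-1, B)) = Add(-20254, Mul(-1, 6280)) = Add(-20254, -6280) = -26534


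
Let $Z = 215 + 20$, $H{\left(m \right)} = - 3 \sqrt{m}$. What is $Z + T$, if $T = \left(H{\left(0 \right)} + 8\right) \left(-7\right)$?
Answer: $179$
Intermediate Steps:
$Z = 235$
$T = -56$ ($T = \left(- 3 \sqrt{0} + 8\right) \left(-7\right) = \left(\left(-3\right) 0 + 8\right) \left(-7\right) = \left(0 + 8\right) \left(-7\right) = 8 \left(-7\right) = -56$)
$Z + T = 235 - 56 = 179$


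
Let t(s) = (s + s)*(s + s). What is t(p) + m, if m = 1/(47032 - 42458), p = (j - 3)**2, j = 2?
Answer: 18297/4574 ≈ 4.0002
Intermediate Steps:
p = 1 (p = (2 - 3)**2 = (-1)**2 = 1)
m = 1/4574 ≈ 0.00021863
t(s) = 4*s**2 (t(s) = (2*s)*(2*s) = 4*s**2)
t(p) + m = 4*1**2 + 1/4574 = 4*1 + 1/4574 = 4 + 1/4574 = 18297/4574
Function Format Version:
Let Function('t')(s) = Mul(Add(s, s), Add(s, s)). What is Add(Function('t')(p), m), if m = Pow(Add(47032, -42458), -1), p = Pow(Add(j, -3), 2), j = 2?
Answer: Rational(18297, 4574) ≈ 4.0002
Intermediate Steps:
p = 1 (p = Pow(Add(2, -3), 2) = Pow(-1, 2) = 1)
m = Rational(1, 4574) (m = Pow(4574, -1) = Rational(1, 4574) ≈ 0.00021863)
Function('t')(s) = Mul(4, Pow(s, 2)) (Function('t')(s) = Mul(Mul(2, s), Mul(2, s)) = Mul(4, Pow(s, 2)))
Add(Function('t')(p), m) = Add(Mul(4, Pow(1, 2)), Rational(1, 4574)) = Add(Mul(4, 1), Rational(1, 4574)) = Add(4, Rational(1, 4574)) = Rational(18297, 4574)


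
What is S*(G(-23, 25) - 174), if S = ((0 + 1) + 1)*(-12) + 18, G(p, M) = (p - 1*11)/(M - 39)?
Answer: 7206/7 ≈ 1029.4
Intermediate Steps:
G(p, M) = (-11 + p)/(-39 + M) (G(p, M) = (p - 11)/(-39 + M) = (-11 + p)/(-39 + M))
S = -6 (S = (1 + 1)*(-12) + 18 = 2*(-12) + 18 = -24 + 18 = -6)
S*(G(-23, 25) - 174) = -6*((-11 - 23)/(-39 + 25) - 174) = -6*(-34/(-14) - 174) = -6*(-1/14*(-34) - 174) = -6*(17/7 - 174) = -6*(-1201/7) = 7206/7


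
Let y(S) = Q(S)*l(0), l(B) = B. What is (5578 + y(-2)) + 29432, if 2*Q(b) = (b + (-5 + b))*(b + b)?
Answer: 35010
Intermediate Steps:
Q(b) = b*(-5 + 2*b) (Q(b) = ((b + (-5 + b))*(b + b))/2 = ((-5 + 2*b)*(2*b))/2 = (2*b*(-5 + 2*b))/2 = b*(-5 + 2*b))
y(S) = 0 (y(S) = (S*(-5 + 2*S))*0 = 0)
(5578 + y(-2)) + 29432 = (5578 + 0) + 29432 = 5578 + 29432 = 35010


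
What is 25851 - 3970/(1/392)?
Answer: -1530389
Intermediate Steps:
25851 - 3970/(1/392) = 25851 - 3970/1/392 = 25851 - 3970*392 = 25851 - 1*1556240 = 25851 - 1556240 = -1530389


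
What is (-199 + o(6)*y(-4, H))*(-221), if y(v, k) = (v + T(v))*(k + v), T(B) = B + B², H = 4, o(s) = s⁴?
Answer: 43979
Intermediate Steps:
y(v, k) = (k + v)*(v + v*(1 + v)) (y(v, k) = (v + v*(1 + v))*(k + v) = (k + v)*(v + v*(1 + v)))
(-199 + o(6)*y(-4, H))*(-221) = (-199 + 6⁴*(-4*(4 - 4 + 4*(1 - 4) - 4*(1 - 4))))*(-221) = (-199 + 1296*(-4*(4 - 4 + 4*(-3) - 4*(-3))))*(-221) = (-199 + 1296*(-4*(4 - 4 - 12 + 12)))*(-221) = (-199 + 1296*(-4*0))*(-221) = (-199 + 1296*0)*(-221) = (-199 + 0)*(-221) = -199*(-221) = 43979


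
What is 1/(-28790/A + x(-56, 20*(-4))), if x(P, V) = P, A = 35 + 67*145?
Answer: -975/57479 ≈ -0.016963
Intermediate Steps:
A = 9750 (A = 35 + 9715 = 9750)
1/(-28790/A + x(-56, 20*(-4))) = 1/(-28790/9750 - 56) = 1/(-28790*1/9750 - 56) = 1/(-2879/975 - 56) = 1/(-57479/975) = -975/57479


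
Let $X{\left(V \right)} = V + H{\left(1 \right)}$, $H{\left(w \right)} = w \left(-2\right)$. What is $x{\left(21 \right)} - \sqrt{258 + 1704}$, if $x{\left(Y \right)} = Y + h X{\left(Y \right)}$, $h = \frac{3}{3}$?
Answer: $40 - 3 \sqrt{218} \approx -4.2945$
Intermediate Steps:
$H{\left(w \right)} = - 2 w$
$X{\left(V \right)} = -2 + V$ ($X{\left(V \right)} = V - 2 = -2 + V$)
$h = 1$ ($h = 3 \cdot \frac{1}{3} = 1$)
$x{\left(Y \right)} = -2 + 2 Y$ ($x{\left(Y \right)} = Y + 1 \left(-2 + Y\right) = Y + \left(-2 + Y\right) = -2 + 2 Y$)
$x{\left(21 \right)} - \sqrt{258 + 1704} = \left(-2 + 2 \cdot 21\right) - \sqrt{258 + 1704} = \left(-2 + 42\right) - \sqrt{1962} = 40 - 3 \sqrt{218}$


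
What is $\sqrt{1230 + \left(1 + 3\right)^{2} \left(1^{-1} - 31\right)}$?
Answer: $5 \sqrt{30} \approx 27.386$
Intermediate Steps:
$\sqrt{1230 + \left(1 + 3\right)^{2} \left(1^{-1} - 31\right)} = \sqrt{1230 + 4^{2} \left(1 - 31\right)} = \sqrt{1230 + 16 \left(-30\right)} = \sqrt{1230 - 480} = \sqrt{750} = 5 \sqrt{30}$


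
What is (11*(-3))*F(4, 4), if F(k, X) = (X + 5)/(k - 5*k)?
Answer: 297/16 ≈ 18.563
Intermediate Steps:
F(k, X) = -(5 + X)/(4*k) (F(k, X) = (5 + X)/((-4*k)) = (5 + X)*(-1/(4*k)) = -(5 + X)/(4*k))
(11*(-3))*F(4, 4) = (11*(-3))*((¼)*(-5 - 1*4)/4) = -33*(-5 - 4)/(4*4) = -33*(-9)/(4*4) = -33*(-9/16) = 297/16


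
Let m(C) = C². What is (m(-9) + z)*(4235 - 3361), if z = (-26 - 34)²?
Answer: 3217194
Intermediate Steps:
z = 3600 (z = (-60)² = 3600)
(m(-9) + z)*(4235 - 3361) = ((-9)² + 3600)*(4235 - 3361) = (81 + 3600)*874 = 3681*874 = 3217194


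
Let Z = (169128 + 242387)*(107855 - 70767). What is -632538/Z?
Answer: -316269/7631134160 ≈ -4.1445e-5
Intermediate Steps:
Z = 15262268320 (Z = 411515*37088 = 15262268320)
-632538/Z = -632538/15262268320 = -632538*1/15262268320 = -316269/7631134160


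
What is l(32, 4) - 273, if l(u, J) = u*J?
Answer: -145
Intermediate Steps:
l(u, J) = J*u
l(32, 4) - 273 = 4*32 - 273 = 128 - 273 = -145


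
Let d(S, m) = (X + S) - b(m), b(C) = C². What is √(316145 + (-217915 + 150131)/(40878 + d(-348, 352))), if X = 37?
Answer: √2195650241776713/83337 ≈ 562.27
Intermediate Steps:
d(S, m) = 37 + S - m² (d(S, m) = (37 + S) - m² = 37 + S - m²)
√(316145 + (-217915 + 150131)/(40878 + d(-348, 352))) = √(316145 + (-217915 + 150131)/(40878 + (37 - 348 - 1*352²))) = √(316145 - 67784/(40878 + (37 - 348 - 1*123904))) = √(316145 - 67784/(40878 + (37 - 348 - 123904))) = √(316145 - 67784/(40878 - 124215)) = √(316145 - 67784/(-83337)) = √(316145 - 67784*(-1/83337)) = √(316145 + 67784/83337) = √(26346643649/83337) = √2195650241776713/83337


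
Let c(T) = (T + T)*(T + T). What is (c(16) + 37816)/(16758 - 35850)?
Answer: -9710/4773 ≈ -2.0344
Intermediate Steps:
c(T) = 4*T**2 (c(T) = (2*T)*(2*T) = 4*T**2)
(c(16) + 37816)/(16758 - 35850) = (4*16**2 + 37816)/(16758 - 35850) = (4*256 + 37816)/(-19092) = (1024 + 37816)*(-1/19092) = 38840*(-1/19092) = -9710/4773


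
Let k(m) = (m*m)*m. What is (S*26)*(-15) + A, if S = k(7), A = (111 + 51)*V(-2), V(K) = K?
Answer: -134094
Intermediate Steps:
A = -324 (A = (111 + 51)*(-2) = 162*(-2) = -324)
k(m) = m³ (k(m) = m²*m = m³)
S = 343 (S = 7³ = 343)
(S*26)*(-15) + A = (343*26)*(-15) - 324 = 8918*(-15) - 324 = -133770 - 324 = -134094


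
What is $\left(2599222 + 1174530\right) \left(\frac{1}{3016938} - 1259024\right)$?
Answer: $- \frac{7167104795369041636}{1508469} \approx -4.7512 \cdot 10^{12}$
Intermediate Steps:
$\left(2599222 + 1174530\right) \left(\frac{1}{3016938} - 1259024\right) = 3773752 \left(\frac{1}{3016938} - 1259024\right) = 3773752 \left(- \frac{3798397348511}{3016938}\right) = - \frac{7167104795369041636}{1508469}$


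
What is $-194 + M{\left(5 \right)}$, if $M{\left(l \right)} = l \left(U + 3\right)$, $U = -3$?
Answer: $-194$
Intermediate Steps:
$M{\left(l \right)} = 0$ ($M{\left(l \right)} = l \left(-3 + 3\right) = l 0 = 0$)
$-194 + M{\left(5 \right)} = -194 + 0 = -194$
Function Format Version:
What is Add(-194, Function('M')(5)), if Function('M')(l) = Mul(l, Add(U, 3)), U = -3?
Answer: -194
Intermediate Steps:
Function('M')(l) = 0 (Function('M')(l) = Mul(l, Add(-3, 3)) = Mul(l, 0) = 0)
Add(-194, Function('M')(5)) = Add(-194, 0) = -194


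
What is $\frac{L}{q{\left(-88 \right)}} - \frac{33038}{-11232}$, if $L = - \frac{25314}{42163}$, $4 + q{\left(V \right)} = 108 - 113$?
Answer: $\frac{712286533}{236787408} \approx 3.0081$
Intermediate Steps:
$q{\left(V \right)} = -9$ ($q{\left(V \right)} = -4 + \left(108 - 113\right) = -4 - 5 = -9$)
$L = - \frac{25314}{42163}$ ($L = \left(-25314\right) \frac{1}{42163} = - \frac{25314}{42163} \approx -0.60038$)
$\frac{L}{q{\left(-88 \right)}} - \frac{33038}{-11232} = - \frac{25314}{42163 \left(-9\right)} - \frac{33038}{-11232} = \left(- \frac{25314}{42163}\right) \left(- \frac{1}{9}\right) - - \frac{16519}{5616} = \frac{8438}{126489} + \frac{16519}{5616} = \frac{712286533}{236787408}$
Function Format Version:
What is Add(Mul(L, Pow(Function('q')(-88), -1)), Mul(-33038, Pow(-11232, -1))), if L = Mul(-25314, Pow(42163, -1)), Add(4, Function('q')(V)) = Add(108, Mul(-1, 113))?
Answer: Rational(712286533, 236787408) ≈ 3.0081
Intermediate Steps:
Function('q')(V) = -9 (Function('q')(V) = Add(-4, Add(108, Mul(-1, 113))) = Add(-4, Add(108, -113)) = Add(-4, -5) = -9)
L = Rational(-25314, 42163) (L = Mul(-25314, Rational(1, 42163)) = Rational(-25314, 42163) ≈ -0.60038)
Add(Mul(L, Pow(Function('q')(-88), -1)), Mul(-33038, Pow(-11232, -1))) = Add(Mul(Rational(-25314, 42163), Pow(-9, -1)), Mul(-33038, Pow(-11232, -1))) = Add(Mul(Rational(-25314, 42163), Rational(-1, 9)), Mul(-33038, Rational(-1, 11232))) = Add(Rational(8438, 126489), Rational(16519, 5616)) = Rational(712286533, 236787408)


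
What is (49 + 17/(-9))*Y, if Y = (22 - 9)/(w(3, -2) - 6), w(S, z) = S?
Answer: -5512/27 ≈ -204.15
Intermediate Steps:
Y = -13/3 (Y = (22 - 9)/(3 - 6) = 13/(-3) = 13*(-1/3) = -13/3 ≈ -4.3333)
(49 + 17/(-9))*Y = (49 + 17/(-9))*(-13/3) = (49 + 17*(-1/9))*(-13/3) = (49 - 17/9)*(-13/3) = (424/9)*(-13/3) = -5512/27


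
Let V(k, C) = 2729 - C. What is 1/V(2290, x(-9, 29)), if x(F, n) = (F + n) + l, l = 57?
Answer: 1/2652 ≈ 0.00037707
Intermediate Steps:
x(F, n) = 57 + F + n (x(F, n) = (F + n) + 57 = 57 + F + n)
1/V(2290, x(-9, 29)) = 1/(2729 - (57 - 9 + 29)) = 1/(2729 - 1*77) = 1/(2729 - 77) = 1/2652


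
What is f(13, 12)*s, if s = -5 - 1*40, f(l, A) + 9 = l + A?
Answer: -720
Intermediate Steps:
f(l, A) = -9 + A + l (f(l, A) = -9 + (l + A) = -9 + (A + l) = -9 + A + l)
s = -45 (s = -5 - 40 = -45)
f(13, 12)*s = (-9 + 12 + 13)*(-45) = 16*(-45) = -720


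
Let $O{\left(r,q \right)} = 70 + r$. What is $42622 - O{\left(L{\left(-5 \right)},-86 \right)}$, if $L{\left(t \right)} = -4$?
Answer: $42556$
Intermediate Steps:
$42622 - O{\left(L{\left(-5 \right)},-86 \right)} = 42622 - \left(70 - 4\right) = 42622 - 66 = 42556$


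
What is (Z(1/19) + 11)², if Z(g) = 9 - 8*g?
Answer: 138384/361 ≈ 383.33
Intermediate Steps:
(Z(1/19) + 11)² = ((9 - 8/19) + 11)² = (163/19 + 11)² = (372/19)² = 138384/361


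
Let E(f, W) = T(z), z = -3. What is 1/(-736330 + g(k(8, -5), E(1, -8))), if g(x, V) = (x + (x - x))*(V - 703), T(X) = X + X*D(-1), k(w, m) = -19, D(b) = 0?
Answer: -1/722916 ≈ -1.3833e-6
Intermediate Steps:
T(X) = X (T(X) = X + X*0 = X + 0 = X)
E(f, W) = -3
g(x, V) = x*(-703 + V) (g(x, V) = (x + 0)*(-703 + V) = x*(-703 + V))
1/(-736330 + g(k(8, -5), E(1, -8))) = 1/(-736330 - 19*(-703 - 3)) = 1/(-736330 - 19*(-706)) = 1/(-736330 + 13414) = 1/(-722916) = -1/722916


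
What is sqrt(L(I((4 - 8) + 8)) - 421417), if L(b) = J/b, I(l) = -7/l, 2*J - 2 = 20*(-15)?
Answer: I*sqrt(20645261)/7 ≈ 649.1*I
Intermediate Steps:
J = -149 (J = 1 + (20*(-15))/2 = 1 + (1/2)*(-300) = 1 - 150 = -149)
L(b) = -149/b
sqrt(L(I((4 - 8) + 8)) - 421417) = sqrt(-149/((-7/((4 - 8) + 8))) - 421417) = sqrt(-149/((-7/(-4 + 8))) - 421417) = sqrt(-149/((-7/4)) - 421417) = sqrt(-149/((-7*1/4)) - 421417) = sqrt(-149/(-7/4) - 421417) = sqrt(-149*(-4/7) - 421417) = sqrt(596/7 - 421417) = sqrt(-2949323/7) = I*sqrt(20645261)/7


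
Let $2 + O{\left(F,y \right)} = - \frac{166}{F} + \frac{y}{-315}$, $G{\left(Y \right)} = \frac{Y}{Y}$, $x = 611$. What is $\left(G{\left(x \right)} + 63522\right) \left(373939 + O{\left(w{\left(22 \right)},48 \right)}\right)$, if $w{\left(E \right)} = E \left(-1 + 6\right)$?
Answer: $\frac{27435286158268}{1155} \approx 2.3753 \cdot 10^{10}$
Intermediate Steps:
$G{\left(Y \right)} = 1$
$w{\left(E \right)} = 5 E$ ($w{\left(E \right)} = E 5 = 5 E$)
$O{\left(F,y \right)} = -2 - \frac{166}{F} - \frac{y}{315}$ ($O{\left(F,y \right)} = -2 + \left(- \frac{166}{F} + \frac{y}{-315}\right) = -2 + \left(- \frac{166}{F} + y \left(- \frac{1}{315}\right)\right) = -2 - \left(\frac{166}{F} + \frac{y}{315}\right) = -2 - \frac{166}{F} - \frac{y}{315}$)
$\left(G{\left(x \right)} + 63522\right) \left(373939 + O{\left(w{\left(22 \right)},48 \right)}\right) = \left(1 + 63522\right) \left(373939 - \left(\frac{226}{105} + \frac{83}{55}\right)\right) = 63523 \left(373939 - \left(\frac{226}{105} + \frac{83}{55}\right)\right) = 63523 \left(373939 - \frac{4229}{1155}\right) = 63523 \cdot \frac{431895316}{1155} = \frac{27435286158268}{1155}$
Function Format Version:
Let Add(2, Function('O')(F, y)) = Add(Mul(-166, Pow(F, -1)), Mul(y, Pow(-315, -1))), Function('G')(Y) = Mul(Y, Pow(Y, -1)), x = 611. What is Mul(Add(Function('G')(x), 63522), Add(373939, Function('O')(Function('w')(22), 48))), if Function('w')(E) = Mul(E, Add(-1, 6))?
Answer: Rational(27435286158268, 1155) ≈ 2.3753e+10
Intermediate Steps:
Function('G')(Y) = 1
Function('w')(E) = Mul(5, E) (Function('w')(E) = Mul(E, 5) = Mul(5, E))
Function('O')(F, y) = Add(-2, Mul(-166, Pow(F, -1)), Mul(Rational(-1, 315), y)) (Function('O')(F, y) = Add(-2, Add(Mul(-166, Pow(F, -1)), Mul(y, Pow(-315, -1)))) = Add(-2, Add(Mul(-166, Pow(F, -1)), Mul(y, Rational(-1, 315)))) = Add(-2, Add(Mul(-166, Pow(F, -1)), Mul(Rational(-1, 315), y))) = Add(-2, Mul(-166, Pow(F, -1)), Mul(Rational(-1, 315), y)))
Mul(Add(Function('G')(x), 63522), Add(373939, Function('O')(Function('w')(22), 48))) = Mul(Add(1, 63522), Add(373939, Add(-2, Mul(-166, Pow(Mul(5, 22), -1)), Mul(Rational(-1, 315), 48)))) = Mul(63523, Add(373939, Add(-2, Mul(-166, Pow(110, -1)), Rational(-16, 105)))) = Mul(63523, Add(373939, Add(-2, Mul(-166, Rational(1, 110)), Rational(-16, 105)))) = Mul(63523, Add(373939, Add(-2, Rational(-83, 55), Rational(-16, 105)))) = Mul(63523, Add(373939, Rational(-4229, 1155))) = Mul(63523, Rational(431895316, 1155)) = Rational(27435286158268, 1155)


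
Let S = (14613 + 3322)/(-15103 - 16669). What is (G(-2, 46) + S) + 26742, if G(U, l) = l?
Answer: 851090401/31772 ≈ 26787.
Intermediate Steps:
S = -17935/31772 (S = 17935/(-31772) = 17935*(-1/31772) = -17935/31772 ≈ -0.56449)
(G(-2, 46) + S) + 26742 = (46 - 17935/31772) + 26742 = 1443577/31772 + 26742 = 851090401/31772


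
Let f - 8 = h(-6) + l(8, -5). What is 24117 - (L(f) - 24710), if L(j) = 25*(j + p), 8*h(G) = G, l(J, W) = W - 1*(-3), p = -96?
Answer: 204383/4 ≈ 51096.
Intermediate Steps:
l(J, W) = 3 + W (l(J, W) = W + 3 = 3 + W)
h(G) = G/8
f = 21/4 (f = 8 + ((1/8)*(-6) + (3 - 5)) = 8 + (-3/4 - 2) = 8 - 11/4 = 21/4 ≈ 5.2500)
L(j) = -2400 + 25*j (L(j) = 25*(j - 96) = 25*(-96 + j) = -2400 + 25*j)
24117 - (L(f) - 24710) = 24117 - ((-2400 + 25*(21/4)) - 24710) = 24117 - ((-2400 + 525/4) - 24710) = 24117 - (-9075/4 - 24710) = 24117 - 1*(-107915/4) = 24117 + 107915/4 = 204383/4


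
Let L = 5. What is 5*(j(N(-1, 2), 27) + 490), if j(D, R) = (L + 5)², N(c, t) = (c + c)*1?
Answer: 2950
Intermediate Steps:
N(c, t) = 2*c (N(c, t) = (2*c)*1 = 2*c)
j(D, R) = 100 (j(D, R) = (5 + 5)² = 10² = 100)
5*(j(N(-1, 2), 27) + 490) = 5*(100 + 490) = 5*590 = 2950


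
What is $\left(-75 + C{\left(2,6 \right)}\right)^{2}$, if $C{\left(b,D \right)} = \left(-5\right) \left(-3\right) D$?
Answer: $225$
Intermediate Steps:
$C{\left(b,D \right)} = 15 D$
$\left(-75 + C{\left(2,6 \right)}\right)^{2} = \left(-75 + 15 \cdot 6\right)^{2} = \left(-75 + 90\right)^{2} = 15^{2} = 225$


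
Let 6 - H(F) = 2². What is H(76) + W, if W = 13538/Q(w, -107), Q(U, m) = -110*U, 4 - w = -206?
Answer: 2333/1650 ≈ 1.4139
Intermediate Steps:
w = 210 (w = 4 - 1*(-206) = 4 + 206 = 210)
H(F) = 2 (H(F) = 6 - 1*2² = 6 - 1*4 = 6 - 4 = 2)
W = -967/1650 (W = 13538/((-110*210)) = 13538/(-23100) = 13538*(-1/23100) = -967/1650 ≈ -0.58606)
H(76) + W = 2 - 967/1650 = 2333/1650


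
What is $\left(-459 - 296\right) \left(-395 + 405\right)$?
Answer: $-7550$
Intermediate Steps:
$\left(-459 - 296\right) \left(-395 + 405\right) = \left(-755\right) 10 = -7550$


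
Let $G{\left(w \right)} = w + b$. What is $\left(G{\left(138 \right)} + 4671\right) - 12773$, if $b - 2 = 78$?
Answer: $-7884$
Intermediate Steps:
$b = 80$ ($b = 2 + 78 = 80$)
$G{\left(w \right)} = 80 + w$ ($G{\left(w \right)} = w + 80 = 80 + w$)
$\left(G{\left(138 \right)} + 4671\right) - 12773 = \left(\left(80 + 138\right) + 4671\right) - 12773 = \left(218 + 4671\right) - 12773 = 4889 - 12773 = -7884$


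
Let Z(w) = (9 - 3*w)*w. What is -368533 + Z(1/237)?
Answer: -6900042649/18723 ≈ -3.6853e+5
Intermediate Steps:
Z(w) = w*(9 - 3*w)
-368533 + Z(1/237) = -368533 + 3*(3 - 1/237)/237 = -368533 + 3*(1/237)*(3 - 1*1/237) = -368533 + 3*(1/237)*(3 - 1/237) = -368533 + 3*(1/237)*(710/237) = -368533 + 710/18723 = -6900042649/18723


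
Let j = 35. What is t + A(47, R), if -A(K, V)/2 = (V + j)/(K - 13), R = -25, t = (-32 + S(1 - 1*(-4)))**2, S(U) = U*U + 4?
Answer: 143/17 ≈ 8.4118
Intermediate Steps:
S(U) = 4 + U**2 (S(U) = U**2 + 4 = 4 + U**2)
t = 9 (t = (-32 + (4 + (1 - 1*(-4))**2))**2 = (-32 + (4 + (1 + 4)**2))**2 = (-32 + (4 + 5**2))**2 = (-32 + (4 + 25))**2 = (-32 + 29)**2 = (-3)**2 = 9)
A(K, V) = -2*(35 + V)/(-13 + K) (A(K, V) = -2*(V + 35)/(K - 13) = -2*(35 + V)/(-13 + K))
t + A(47, R) = 9 + 2*(-35 - 1*(-25))/(-13 + 47) = 9 + 2*(-35 + 25)/34 = 9 + 2*(1/34)*(-10) = 9 - 10/17 = 143/17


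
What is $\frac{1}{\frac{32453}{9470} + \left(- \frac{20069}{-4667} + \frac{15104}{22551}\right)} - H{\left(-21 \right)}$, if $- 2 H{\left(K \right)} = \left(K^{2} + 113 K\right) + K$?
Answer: $- \frac{16342607888029743}{16737942896182} \approx -976.38$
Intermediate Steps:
$H{\left(K \right)} = - 57 K - \frac{K^{2}}{2}$ ($H{\left(K \right)} = - \frac{\left(K^{2} + 113 K\right) + K}{2} = - \frac{K^{2} + 114 K}{2} = - 57 K - \frac{K^{2}}{2}$)
$\frac{1}{\frac{32453}{9470} + \left(- \frac{20069}{-4667} + \frac{15104}{22551}\right)} - H{\left(-21 \right)} = \frac{1}{\frac{32453}{9470} + \left(- \frac{20069}{-4667} + \frac{15104}{22551}\right)} - \left(- \frac{1}{2}\right) \left(-21\right) \left(114 - 21\right) = \frac{1}{32453 \cdot \frac{1}{9470} + \left(\left(-20069\right) \left(- \frac{1}{4667}\right) + 15104 \cdot \frac{1}{22551}\right)} - \left(- \frac{1}{2}\right) \left(-21\right) 93 = \frac{1}{\frac{32453}{9470} + \left(\frac{20069}{4667} + \frac{15104}{22551}\right)} - \frac{1953}{2} = \frac{1}{\frac{32453}{9470} + \frac{523066387}{105245517}} - \frac{1953}{2} = \frac{1}{\frac{8368971448091}{996675045990}} - \frac{1953}{2} = \frac{996675045990}{8368971448091} - \frac{1953}{2} = - \frac{16342607888029743}{16737942896182}$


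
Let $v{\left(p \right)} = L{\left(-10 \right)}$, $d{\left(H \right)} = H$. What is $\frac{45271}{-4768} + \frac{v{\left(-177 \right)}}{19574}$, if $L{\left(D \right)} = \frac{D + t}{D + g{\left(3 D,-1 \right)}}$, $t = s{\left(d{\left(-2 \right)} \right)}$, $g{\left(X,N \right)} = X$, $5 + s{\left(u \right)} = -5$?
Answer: $- \frac{443066085}{46664416} \approx -9.4947$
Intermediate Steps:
$s{\left(u \right)} = -10$ ($s{\left(u \right)} = -5 - 5 = -10$)
$t = -10$
$L{\left(D \right)} = \frac{-10 + D}{4 D}$ ($L{\left(D \right)} = \frac{D - 10}{D + 3 D} = \frac{-10 + D}{4 D}$)
$v{\left(p \right)} = \frac{1}{2}$ ($v{\left(p \right)} = \frac{-10 - 10}{4 \left(-10\right)} = \frac{1}{4} \left(- \frac{1}{10}\right) \left(-20\right) = \frac{1}{2}$)
$\frac{45271}{-4768} + \frac{v{\left(-177 \right)}}{19574} = \frac{45271}{-4768} + \frac{1}{2 \cdot 19574} = 45271 \left(- \frac{1}{4768}\right) + \frac{1}{2} \cdot \frac{1}{19574} = - \frac{45271}{4768} + \frac{1}{39148} = - \frac{443066085}{46664416}$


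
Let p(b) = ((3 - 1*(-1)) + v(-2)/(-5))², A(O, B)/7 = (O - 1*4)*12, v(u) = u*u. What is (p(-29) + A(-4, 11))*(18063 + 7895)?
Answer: -429449152/25 ≈ -1.7178e+7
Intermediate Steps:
v(u) = u²
A(O, B) = -336 + 84*O (A(O, B) = 7*((O - 1*4)*12) = 7*((O - 4)*12) = 7*((-4 + O)*12) = 7*(-48 + 12*O) = -336 + 84*O)
p(b) = 256/25 (p(b) = ((3 - 1*(-1)) + (-2)²/(-5))² = ((3 + 1) + 4*(-⅕))² = (4 - ⅘)² = (16/5)² = 256/25)
(p(-29) + A(-4, 11))*(18063 + 7895) = (256/25 + (-336 + 84*(-4)))*(18063 + 7895) = (256/25 + (-336 - 336))*25958 = (256/25 - 672)*25958 = -16544/25*25958 = -429449152/25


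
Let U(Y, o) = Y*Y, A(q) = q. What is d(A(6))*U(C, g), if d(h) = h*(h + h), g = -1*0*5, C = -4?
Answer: 1152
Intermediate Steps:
g = 0 (g = 0*5 = 0)
U(Y, o) = Y²
d(h) = 2*h² (d(h) = h*(2*h) = 2*h²)
d(A(6))*U(C, g) = (2*6²)*(-4)² = (2*36)*16 = 72*16 = 1152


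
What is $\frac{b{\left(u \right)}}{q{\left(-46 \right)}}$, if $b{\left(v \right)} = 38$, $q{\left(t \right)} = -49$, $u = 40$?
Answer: $- \frac{38}{49} \approx -0.77551$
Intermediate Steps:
$\frac{b{\left(u \right)}}{q{\left(-46 \right)}} = \frac{38}{-49} = 38 \left(- \frac{1}{49}\right) = - \frac{38}{49}$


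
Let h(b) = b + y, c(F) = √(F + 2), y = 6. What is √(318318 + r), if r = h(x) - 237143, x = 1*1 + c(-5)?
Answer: √(81182 + I*√3) ≈ 284.92 + 0.003*I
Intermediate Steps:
c(F) = √(2 + F)
x = 1 + I*√3 (x = 1*1 + √(2 - 5) = 1 + √(-3) = 1 + I*√3 ≈ 1.0 + 1.732*I)
h(b) = 6 + b (h(b) = b + 6 = 6 + b)
r = -237136 + I*√3 (r = (6 + (1 + I*√3)) - 237143 = (7 + I*√3) - 237143 = -237136 + I*√3 ≈ -2.3714e+5 + 1.732*I)
√(318318 + r) = √(318318 + (-237136 + I*√3)) = √(81182 + I*√3)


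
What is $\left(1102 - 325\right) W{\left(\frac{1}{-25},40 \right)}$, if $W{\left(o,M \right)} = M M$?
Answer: $1243200$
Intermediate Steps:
$W{\left(o,M \right)} = M^{2}$
$\left(1102 - 325\right) W{\left(\frac{1}{-25},40 \right)} = \left(1102 - 325\right) 40^{2} = 777 \cdot 1600 = 1243200$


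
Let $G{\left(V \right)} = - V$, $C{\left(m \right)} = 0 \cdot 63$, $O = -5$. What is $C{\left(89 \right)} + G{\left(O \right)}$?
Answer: $5$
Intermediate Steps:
$C{\left(m \right)} = 0$
$C{\left(89 \right)} + G{\left(O \right)} = 0 - -5 = 0 + 5 = 5$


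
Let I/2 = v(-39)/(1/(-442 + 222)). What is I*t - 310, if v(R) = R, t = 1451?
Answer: 24898850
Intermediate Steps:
I = 17160 (I = 2*(-39/(1/(-442 + 222))) = 2*(-39/(1/(-220))) = 2*(-39/(-1/220)) = 2*(-39*(-220)) = 2*8580 = 17160)
I*t - 310 = 17160*1451 - 310 = 24899160 - 310 = 24898850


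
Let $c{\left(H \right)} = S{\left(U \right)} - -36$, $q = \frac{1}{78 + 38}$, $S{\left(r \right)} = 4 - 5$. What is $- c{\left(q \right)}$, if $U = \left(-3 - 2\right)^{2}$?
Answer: $-35$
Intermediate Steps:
$U = 25$ ($U = \left(-5\right)^{2} = 25$)
$S{\left(r \right)} = -1$ ($S{\left(r \right)} = 4 - 5 = -1$)
$q = \frac{1}{116} \approx 0.0086207$
$c{\left(H \right)} = 35$ ($c{\left(H \right)} = -1 - -36 = -1 + 36 = 35$)
$- c{\left(q \right)} = \left(-1\right) 35 = -35$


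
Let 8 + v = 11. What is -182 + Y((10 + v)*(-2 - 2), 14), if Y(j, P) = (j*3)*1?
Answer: -338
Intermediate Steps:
v = 3 (v = -8 + 11 = 3)
Y(j, P) = 3*j (Y(j, P) = (3*j)*1 = 3*j)
-182 + Y((10 + v)*(-2 - 2), 14) = -182 + 3*((10 + 3)*(-2 - 2)) = -182 + 3*(13*(-4)) = -182 + 3*(-52) = -182 - 156 = -338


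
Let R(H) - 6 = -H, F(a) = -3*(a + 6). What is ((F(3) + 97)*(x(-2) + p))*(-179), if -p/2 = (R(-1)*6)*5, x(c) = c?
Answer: 5287660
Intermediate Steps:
F(a) = -18 - 3*a (F(a) = -3*(6 + a) = -18 - 3*a)
R(H) = 6 - H
p = -420 (p = -2*(6 - 1*(-1))*6*5 = -2*(6 + 1)*6*5 = -2*7*6*5 = -84*5 = -2*210 = -420)
((F(3) + 97)*(x(-2) + p))*(-179) = (((-18 - 3*3) + 97)*(-2 - 420))*(-179) = (((-18 - 9) + 97)*(-422))*(-179) = ((-27 + 97)*(-422))*(-179) = (70*(-422))*(-179) = -29540*(-179) = 5287660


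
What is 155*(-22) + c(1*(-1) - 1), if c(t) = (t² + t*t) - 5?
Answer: -3407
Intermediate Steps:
c(t) = -5 + 2*t² (c(t) = (t² + t²) - 5 = 2*t² - 5 = -5 + 2*t²)
155*(-22) + c(1*(-1) - 1) = 155*(-22) + (-5 + 2*(1*(-1) - 1)²) = -3410 + (-5 + 2*(-1 - 1)²) = -3410 + (-5 + 2*(-2)²) = -3410 + (-5 + 2*4) = -3410 + (-5 + 8) = -3410 + 3 = -3407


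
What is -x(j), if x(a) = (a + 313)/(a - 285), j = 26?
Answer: 339/259 ≈ 1.3089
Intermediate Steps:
x(a) = (313 + a)/(-285 + a)
-x(j) = -(313 + 26)/(-285 + 26) = -339/(-259) = -(-1)*339/259 = -1*(-339/259) = 339/259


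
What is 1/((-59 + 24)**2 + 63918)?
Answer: 1/65143 ≈ 1.5351e-5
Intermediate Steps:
1/((-59 + 24)**2 + 63918) = 1/((-35)**2 + 63918) = 1/(1225 + 63918) = 1/65143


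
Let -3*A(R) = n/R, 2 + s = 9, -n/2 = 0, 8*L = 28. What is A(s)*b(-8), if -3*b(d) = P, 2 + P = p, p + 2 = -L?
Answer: 0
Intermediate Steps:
L = 7/2 (L = (⅛)*28 = 7/2 ≈ 3.5000)
n = 0 (n = -2*0 = 0)
s = 7 (s = -2 + 9 = 7)
p = -11/2 (p = -2 - 1*7/2 = -2 - 7/2 = -11/2 ≈ -5.5000)
P = -15/2 (P = -2 - 11/2 = -15/2 ≈ -7.5000)
A(R) = 0 (A(R) = -0/R = -⅓*0 = 0)
b(d) = 5/2 (b(d) = -⅓*(-15/2) = 5/2)
A(s)*b(-8) = 0*(5/2) = 0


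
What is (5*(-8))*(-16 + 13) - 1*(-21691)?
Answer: 21811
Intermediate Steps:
(5*(-8))*(-16 + 13) - 1*(-21691) = -40*(-3) + 21691 = 120 + 21691 = 21811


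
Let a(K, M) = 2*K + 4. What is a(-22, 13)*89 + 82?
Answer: -3478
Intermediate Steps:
a(K, M) = 4 + 2*K
a(-22, 13)*89 + 82 = (4 + 2*(-22))*89 + 82 = (4 - 44)*89 + 82 = -40*89 + 82 = -3560 + 82 = -3478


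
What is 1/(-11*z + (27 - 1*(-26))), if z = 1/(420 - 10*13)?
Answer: 290/15359 ≈ 0.018881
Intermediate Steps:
z = 1/290 (z = 1/(420 - 130) = 1/290 ≈ 0.0034483)
1/(-11*z + (27 - 1*(-26))) = 1/(-11*1/290 + (27 - 1*(-26))) = 1/(-11/290 + (27 + 26)) = 1/(-11/290 + 53) = 1/(15359/290) = 290/15359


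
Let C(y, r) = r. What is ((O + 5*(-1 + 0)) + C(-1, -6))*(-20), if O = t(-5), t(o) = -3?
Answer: 280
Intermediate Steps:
O = -3
((O + 5*(-1 + 0)) + C(-1, -6))*(-20) = ((-3 + 5*(-1 + 0)) - 6)*(-20) = ((-3 + 5*(-1)) - 6)*(-20) = ((-3 - 5) - 6)*(-20) = (-8 - 6)*(-20) = -14*(-20) = 280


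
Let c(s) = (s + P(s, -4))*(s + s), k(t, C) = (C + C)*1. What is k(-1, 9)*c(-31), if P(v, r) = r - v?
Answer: 4464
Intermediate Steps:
k(t, C) = 2*C (k(t, C) = (2*C)*1 = 2*C)
c(s) = -8*s (c(s) = (s + (-4 - s))*(s + s) = -8*s)
k(-1, 9)*c(-31) = (2*9)*(-8*(-31)) = 18*248 = 4464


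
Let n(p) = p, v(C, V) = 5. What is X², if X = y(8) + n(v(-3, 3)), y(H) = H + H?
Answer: 441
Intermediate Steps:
y(H) = 2*H
X = 21 (X = 2*8 + 5 = 16 + 5 = 21)
X² = 21² = 441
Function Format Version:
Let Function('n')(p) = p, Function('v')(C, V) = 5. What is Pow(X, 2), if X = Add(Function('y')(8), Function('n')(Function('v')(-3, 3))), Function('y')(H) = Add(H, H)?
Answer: 441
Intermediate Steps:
Function('y')(H) = Mul(2, H)
X = 21 (X = Add(Mul(2, 8), 5) = Add(16, 5) = 21)
Pow(X, 2) = Pow(21, 2) = 441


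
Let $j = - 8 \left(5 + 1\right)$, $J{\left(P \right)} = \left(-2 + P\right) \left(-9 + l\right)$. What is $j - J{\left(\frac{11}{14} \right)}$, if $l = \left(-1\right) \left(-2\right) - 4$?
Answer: $- \frac{859}{14} \approx -61.357$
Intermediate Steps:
$l = -2$ ($l = 2 - 4 = -2$)
$J{\left(P \right)} = 22 - 11 P$ ($J{\left(P \right)} = \left(-2 + P\right) \left(-9 - 2\right) = \left(-2 + P\right) \left(-11\right) = 22 - 11 P$)
$j = -48$ ($j = \left(-8\right) 6 = -48$)
$j - J{\left(\frac{11}{14} \right)} = -48 - \left(22 - 11 \cdot \frac{11}{14}\right) = -48 - \left(22 - 11 \cdot 11 \cdot \frac{1}{14}\right) = -48 - \left(22 - \frac{121}{14}\right) = -48 - \frac{187}{14} = - \frac{859}{14}$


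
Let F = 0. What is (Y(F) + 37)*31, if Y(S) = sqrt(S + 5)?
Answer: 1147 + 31*sqrt(5) ≈ 1216.3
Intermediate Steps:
Y(S) = sqrt(5 + S)
(Y(F) + 37)*31 = (sqrt(5 + 0) + 37)*31 = (sqrt(5) + 37)*31 = (37 + sqrt(5))*31 = 1147 + 31*sqrt(5)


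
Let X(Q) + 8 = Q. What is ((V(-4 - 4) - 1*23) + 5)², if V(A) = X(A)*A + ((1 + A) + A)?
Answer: 9025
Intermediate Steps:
X(Q) = -8 + Q
V(A) = 1 + 2*A + A*(-8 + A) (V(A) = (-8 + A)*A + ((1 + A) + A) = A*(-8 + A) + (1 + 2*A) = 1 + 2*A + A*(-8 + A))
((V(-4 - 4) - 1*23) + 5)² = (((1 + (-4 - 4)² - 6*(-4 - 4)) - 1*23) + 5)² = (((1 + (-8)² - 6*(-8)) - 23) + 5)² = (((1 + 64 + 48) - 23) + 5)² = ((113 - 23) + 5)² = (90 + 5)² = 95² = 9025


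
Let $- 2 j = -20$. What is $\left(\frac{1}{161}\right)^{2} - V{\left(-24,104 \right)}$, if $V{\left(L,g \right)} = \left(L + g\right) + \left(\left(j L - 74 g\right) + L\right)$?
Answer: $\frac{204257481}{25921} \approx 7880.0$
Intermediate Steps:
$j = 10$ ($j = \left(- \frac{1}{2}\right) \left(-20\right) = 10$)
$V{\left(L,g \right)} = - 73 g + 12 L$ ($V{\left(L,g \right)} = \left(L + g\right) + \left(\left(10 L - 74 g\right) + L\right) = \left(L + g\right) + \left(\left(- 74 g + 10 L\right) + L\right) = \left(L + g\right) + \left(- 74 g + 11 L\right) = - 73 g + 12 L$)
$\left(\frac{1}{161}\right)^{2} - V{\left(-24,104 \right)} = \left(\frac{1}{161}\right)^{2} - \left(\left(-73\right) 104 + 12 \left(-24\right)\right) = \left(\frac{1}{161}\right)^{2} - \left(-7592 - 288\right) = \frac{1}{25921} - -7880 = \frac{1}{25921} + 7880 = \frac{204257481}{25921}$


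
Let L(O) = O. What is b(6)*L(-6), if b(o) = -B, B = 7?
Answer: 42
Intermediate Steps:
b(o) = -7 (b(o) = -1*7 = -7)
b(6)*L(-6) = -7*(-6) = 42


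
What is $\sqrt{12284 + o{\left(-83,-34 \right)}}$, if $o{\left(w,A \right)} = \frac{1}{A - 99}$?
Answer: $\frac{\sqrt{217291543}}{133} \approx 110.83$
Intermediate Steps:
$o{\left(w,A \right)} = \frac{1}{-99 + A}$
$\sqrt{12284 + o{\left(-83,-34 \right)}} = \sqrt{12284 + \frac{1}{-99 - 34}} = \sqrt{12284 + \frac{1}{-133}} = \sqrt{12284 - \frac{1}{133}} = \sqrt{\frac{1633771}{133}} = \frac{\sqrt{217291543}}{133}$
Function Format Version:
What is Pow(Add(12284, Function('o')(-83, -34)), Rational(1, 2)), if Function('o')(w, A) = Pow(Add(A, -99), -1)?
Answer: Mul(Rational(1, 133), Pow(217291543, Rational(1, 2))) ≈ 110.83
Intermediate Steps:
Function('o')(w, A) = Pow(Add(-99, A), -1)
Pow(Add(12284, Function('o')(-83, -34)), Rational(1, 2)) = Pow(Add(12284, Pow(Add(-99, -34), -1)), Rational(1, 2)) = Pow(Add(12284, Pow(-133, -1)), Rational(1, 2)) = Pow(Add(12284, Rational(-1, 133)), Rational(1, 2)) = Pow(Rational(1633771, 133), Rational(1, 2)) = Mul(Rational(1, 133), Pow(217291543, Rational(1, 2)))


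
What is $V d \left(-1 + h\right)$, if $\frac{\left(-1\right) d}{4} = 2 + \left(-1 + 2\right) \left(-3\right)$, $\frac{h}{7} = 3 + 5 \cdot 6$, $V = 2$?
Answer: $1840$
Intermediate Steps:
$h = 231$ ($h = 7 \left(3 + 5 \cdot 6\right) = 7 \left(3 + 30\right) = 7 \cdot 33 = 231$)
$d = 4$ ($d = - 4 \left(2 + \left(-1 + 2\right) \left(-3\right)\right) = - 4 \left(2 + 1 \left(-3\right)\right) = - 4 \left(2 - 3\right) = \left(-4\right) \left(-1\right) = 4$)
$V d \left(-1 + h\right) = 2 \cdot 4 \left(-1 + 231\right) = 8 \cdot 230 = 1840$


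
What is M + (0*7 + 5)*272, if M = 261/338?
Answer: 459941/338 ≈ 1360.8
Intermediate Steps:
M = 261/338 (M = 261*(1/338) = 261/338 ≈ 0.77219)
M + (0*7 + 5)*272 = 261/338 + (0*7 + 5)*272 = 261/338 + (0 + 5)*272 = 261/338 + 5*272 = 261/338 + 1360 = 459941/338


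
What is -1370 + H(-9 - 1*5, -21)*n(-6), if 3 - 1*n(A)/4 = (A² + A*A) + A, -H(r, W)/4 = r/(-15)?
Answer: -2146/5 ≈ -429.20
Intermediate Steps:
H(r, W) = 4*r/15 (H(r, W) = -4*r/(-15) = -4*r*(-1)/15 = -(-4)*r/15 = 4*r/15)
n(A) = 12 - 8*A² - 4*A (n(A) = 12 - 4*((A² + A*A) + A) = 12 - 4*((A² + A²) + A) = 12 - 4*(2*A² + A) = 12 - 4*(A + 2*A²) = 12 + (-8*A² - 4*A) = 12 - 8*A² - 4*A)
-1370 + H(-9 - 1*5, -21)*n(-6) = -1370 + (4*(-9 - 1*5)/15)*(12 - 8*(-6)² - 4*(-6)) = -1370 + (4*(-9 - 5)/15)*(12 - 8*36 + 24) = -1370 + ((4/15)*(-14))*(12 - 288 + 24) = -1370 - 56/15*(-252) = -1370 + 4704/5 = -2146/5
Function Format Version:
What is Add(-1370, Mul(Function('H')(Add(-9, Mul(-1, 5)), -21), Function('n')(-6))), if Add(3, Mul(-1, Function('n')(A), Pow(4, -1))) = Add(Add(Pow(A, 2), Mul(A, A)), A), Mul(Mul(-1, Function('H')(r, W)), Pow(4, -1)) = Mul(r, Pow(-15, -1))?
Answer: Rational(-2146, 5) ≈ -429.20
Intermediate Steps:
Function('H')(r, W) = Mul(Rational(4, 15), r) (Function('H')(r, W) = Mul(-4, Mul(r, Pow(-15, -1))) = Mul(-4, Mul(r, Rational(-1, 15))) = Mul(-4, Mul(Rational(-1, 15), r)) = Mul(Rational(4, 15), r))
Function('n')(A) = Add(12, Mul(-8, Pow(A, 2)), Mul(-4, A)) (Function('n')(A) = Add(12, Mul(-4, Add(Add(Pow(A, 2), Mul(A, A)), A))) = Add(12, Mul(-4, Add(Add(Pow(A, 2), Pow(A, 2)), A))) = Add(12, Mul(-4, Add(Mul(2, Pow(A, 2)), A))) = Add(12, Mul(-4, Add(A, Mul(2, Pow(A, 2))))) = Add(12, Add(Mul(-8, Pow(A, 2)), Mul(-4, A))) = Add(12, Mul(-8, Pow(A, 2)), Mul(-4, A)))
Add(-1370, Mul(Function('H')(Add(-9, Mul(-1, 5)), -21), Function('n')(-6))) = Add(-1370, Mul(Mul(Rational(4, 15), Add(-9, Mul(-1, 5))), Add(12, Mul(-8, Pow(-6, 2)), Mul(-4, -6)))) = Add(-1370, Mul(Mul(Rational(4, 15), Add(-9, -5)), Add(12, Mul(-8, 36), 24))) = Add(-1370, Mul(Mul(Rational(4, 15), -14), Add(12, -288, 24))) = Add(-1370, Mul(Rational(-56, 15), -252)) = Add(-1370, Rational(4704, 5)) = Rational(-2146, 5)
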